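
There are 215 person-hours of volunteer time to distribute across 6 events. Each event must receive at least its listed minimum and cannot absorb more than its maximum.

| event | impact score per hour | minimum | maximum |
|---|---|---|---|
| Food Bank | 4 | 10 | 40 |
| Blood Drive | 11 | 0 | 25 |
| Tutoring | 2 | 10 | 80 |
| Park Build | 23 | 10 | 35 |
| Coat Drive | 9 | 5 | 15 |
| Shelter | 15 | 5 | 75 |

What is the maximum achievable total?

Meeting every minimum uses 10+0+10+10+5+5 = 40 person-hours, leaving 175.
Order the events by impact score per hour: Park Build 23 > Shelter 15 > Blood Drive 11 > Coat Drive 9 > Food Bank 4 > Tutoring 2.
Park Build takes 25 more to reach its cap of 35 — 150 left.
Shelter takes 70 more to reach its cap of 75 — 80 left.
Blood Drive takes 25 more to reach its cap of 25 — 55 left.
Coat Drive: +10 to 15 (cap) — 45 left.
Food Bank: +30 to 40 (cap) — 15 left.
Tutoring has room for 70 more but only 15 remain, so it gets 25.
Total = 4×40 + 11×25 + 2×25 + 23×35 + 9×15 + 15×75 = 2550.

2550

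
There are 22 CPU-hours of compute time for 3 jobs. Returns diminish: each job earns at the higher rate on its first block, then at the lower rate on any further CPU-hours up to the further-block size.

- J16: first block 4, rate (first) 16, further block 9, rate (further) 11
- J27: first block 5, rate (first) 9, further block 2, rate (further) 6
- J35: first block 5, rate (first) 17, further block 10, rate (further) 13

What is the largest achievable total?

312

Treat each block as its own option and order by rate: J35/tier1 17 > J16/tier1 16 > J35/tier2 13 > J16/tier2 11 > J27/tier1 9 > J27/tier2 6.
J35 tier1 at 17: fill all 5 ; 17 left.
Fill J16 tier1 block (4 at 16) ; 13 left.
J35/tier2 (13): +10 ; 3 left.
J16 tier2 at 11: only 3 left, fill 3.
Total = 17×5 + 16×4 + 13×10 + 11×3 = 312.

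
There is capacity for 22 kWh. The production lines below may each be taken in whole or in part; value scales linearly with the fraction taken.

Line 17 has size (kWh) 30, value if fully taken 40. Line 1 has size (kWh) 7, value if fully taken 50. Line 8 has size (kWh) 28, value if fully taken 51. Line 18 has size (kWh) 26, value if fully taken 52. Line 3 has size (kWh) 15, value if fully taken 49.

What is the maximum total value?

Sort by value density: Line 1 50/7≈7.14, Line 3 49/15≈3.27, Line 18 52/26≈2, Line 8 51/28≈1.82, Line 17 40/30≈1.33.
Line 1: take in full, 7 kWh for value 50 → 15 left.
All 15 kWh of Line 3 fit (value 49) → 0 remain.
Total value = 99.

99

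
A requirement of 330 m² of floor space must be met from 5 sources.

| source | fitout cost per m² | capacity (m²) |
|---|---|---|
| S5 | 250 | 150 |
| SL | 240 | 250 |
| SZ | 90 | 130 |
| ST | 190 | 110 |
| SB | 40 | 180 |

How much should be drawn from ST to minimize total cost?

Use sources in increasing cost order.
Take 180 from SB at 40 → need 150 more.
Take 130 from SZ at 90 → need 20 more.
ST (190): take the remaining 20 → done.
SL, S5: unused.

20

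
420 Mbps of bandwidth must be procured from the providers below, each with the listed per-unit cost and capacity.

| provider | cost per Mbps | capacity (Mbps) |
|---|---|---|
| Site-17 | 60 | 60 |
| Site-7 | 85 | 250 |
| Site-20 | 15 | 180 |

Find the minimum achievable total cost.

Use providers in increasing cost order.
Site-20 at 15: take all 180 Mbps ; 240 still needed.
Take 60 from Site-17 at 60 ; need 180 more.
Site-7 at 85: take 180 of its 250 ; requirement met.
Cost = 180×15 + 60×60 + 180×85 = 21600.

21600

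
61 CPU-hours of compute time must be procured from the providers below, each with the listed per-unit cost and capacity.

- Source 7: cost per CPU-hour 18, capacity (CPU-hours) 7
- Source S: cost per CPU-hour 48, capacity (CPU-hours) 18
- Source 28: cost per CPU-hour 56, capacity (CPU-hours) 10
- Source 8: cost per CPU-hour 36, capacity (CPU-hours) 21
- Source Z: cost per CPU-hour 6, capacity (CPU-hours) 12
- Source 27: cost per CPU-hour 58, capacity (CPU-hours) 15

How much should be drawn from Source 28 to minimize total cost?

Fill from the cheapest provider first.
Take 12 from Source Z at 6 → need 49 more.
Source 7 at 18: take all 7 CPU-hours → 42 still needed.
Source 8 (36): use full 21 → 21 CPU-hours to go.
Take 18 from Source S at 48 → need 3 more.
Source 28 (56): take the remaining 3 → done.
Source 27: unused.

3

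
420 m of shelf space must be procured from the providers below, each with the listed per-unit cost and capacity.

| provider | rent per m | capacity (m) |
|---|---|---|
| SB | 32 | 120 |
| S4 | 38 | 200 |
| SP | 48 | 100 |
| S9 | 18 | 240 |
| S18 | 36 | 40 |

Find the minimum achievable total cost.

10360

Cheapest first:
Take 240 from S9 at 18 ; need 180 more.
SB (32): use full 120 ; 60 m to go.
S18 at 36: take all 40 m ; 20 still needed.
S4 (38): take the remaining 20 ; done.
SP: unused.
Cost = 240×18 + 120×32 + 40×36 + 20×38 = 10360.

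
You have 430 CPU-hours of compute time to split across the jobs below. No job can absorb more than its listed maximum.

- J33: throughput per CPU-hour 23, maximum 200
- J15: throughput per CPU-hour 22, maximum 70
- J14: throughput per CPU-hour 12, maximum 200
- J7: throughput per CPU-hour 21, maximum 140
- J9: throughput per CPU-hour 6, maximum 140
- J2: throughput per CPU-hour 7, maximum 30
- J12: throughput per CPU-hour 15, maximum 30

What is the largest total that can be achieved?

9380

Order the jobs by throughput per CPU-hour: J33 23 > J15 22 > J7 21 > J12 15 > J14 12 > J2 7 > J9 6.
J33 takes 200 to reach its cap of 200 → 230 left.
Give J15 70 to hit its cap of 70 → 160 left.
J7: +140 to 140 (cap) → 20 left.
J12: +20 (room for 30) → 20. Pool exhausted.
Total = 23×200 + 22×70 + 21×140 + 15×20 = 9380.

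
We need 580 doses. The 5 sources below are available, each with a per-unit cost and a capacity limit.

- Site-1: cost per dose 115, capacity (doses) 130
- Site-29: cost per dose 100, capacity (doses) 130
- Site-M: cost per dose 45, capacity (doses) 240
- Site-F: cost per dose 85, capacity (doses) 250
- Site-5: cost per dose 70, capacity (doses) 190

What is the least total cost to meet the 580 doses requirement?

Fill from the cheapest source first.
Take 240 from Site-M at 45 → need 340 more.
Site-5 at 70: take all 190 doses → 150 still needed.
Take 150 from Site-F at 85 to finish.
Site-29, Site-1: unused.
Cost = 240×45 + 190×70 + 150×85 = 36850.

36850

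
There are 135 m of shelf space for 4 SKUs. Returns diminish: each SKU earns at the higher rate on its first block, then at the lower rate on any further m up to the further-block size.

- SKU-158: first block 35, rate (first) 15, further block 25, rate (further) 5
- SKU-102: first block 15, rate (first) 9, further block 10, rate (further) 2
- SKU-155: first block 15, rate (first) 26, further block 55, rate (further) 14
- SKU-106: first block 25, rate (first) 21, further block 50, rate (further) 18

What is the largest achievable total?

2480

Rank every tier by rate: SKU-155/tier1 26 > SKU-106/tier1 21 > SKU-106/tier2 18 > SKU-158/tier1 15 > SKU-155/tier2 14 > SKU-102/tier1 9 > SKU-158/tier2 5 > SKU-102/tier2 2.
Fill SKU-155 tier1 block (15 at 26) ; 120 left.
SKU-106/tier1 (21): +25 ; 95 left.
Fill SKU-106 tier2 block (50 at 18) ; 45 left.
Fill SKU-158 tier1 block (35 at 15) ; 10 left.
SKU-155 tier2 at 14: only 10 left, fill 10.
Total = 26×15 + 21×25 + 18×50 + 15×35 + 14×10 = 2480.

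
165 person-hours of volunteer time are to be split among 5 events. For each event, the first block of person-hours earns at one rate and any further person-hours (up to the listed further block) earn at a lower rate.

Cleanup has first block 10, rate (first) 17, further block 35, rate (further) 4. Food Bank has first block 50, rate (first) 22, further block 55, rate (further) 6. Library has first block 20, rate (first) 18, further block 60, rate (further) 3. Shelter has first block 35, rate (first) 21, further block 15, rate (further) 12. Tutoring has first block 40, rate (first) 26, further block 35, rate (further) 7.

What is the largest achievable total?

Treat each block as its own option and order by rate: Tutoring/T1 26 > Food Bank/T1 22 > Shelter/T1 21 > Library/T1 18 > Cleanup/T1 17 > Shelter/T2 12 > Tutoring/T2 7 > Food Bank/T2 6 > Cleanup/T2 4 > Library/T2 3.
Tutoring/T1 (26): +40 ; 125 left.
Food Bank T1 at 22: fill all 50 ; 75 left.
Shelter/T1 (21): +35 ; 40 left.
Library/T1 (18): +20 ; 20 left.
Cleanup/T1 (17): +10 ; 10 left.
Shelter/T2: +10 of 15 at 12; pool empty.
Total = 26×40 + 22×50 + 21×35 + 18×20 + 17×10 + 12×10 = 3525.

3525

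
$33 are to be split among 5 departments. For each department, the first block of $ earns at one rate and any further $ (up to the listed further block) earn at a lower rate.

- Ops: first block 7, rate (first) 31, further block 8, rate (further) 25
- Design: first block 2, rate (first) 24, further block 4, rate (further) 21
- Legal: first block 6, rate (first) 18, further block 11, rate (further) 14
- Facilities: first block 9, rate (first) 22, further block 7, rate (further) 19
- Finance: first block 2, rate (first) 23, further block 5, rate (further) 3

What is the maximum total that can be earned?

Order all 10 blocks by rate: Ops/T1 31 > Ops/T2 25 > Design/T1 24 > Finance/T1 23 > Facilities/T1 22 > Design/T2 21 > Facilities/T2 19 > Legal/T1 18 > Legal/T2 14 > Finance/T2 3.
Ops/T1 (31): +7 ; 26 left.
Ops T2 at 25: fill all 8 ; 18 left.
Design T1 at 24: fill all 2 ; 16 left.
Finance/T1 (23): +2 ; 14 left.
Fill Facilities T1 block (9 at 22) ; 5 left.
Fill Design T2 block (4 at 21) ; 1 left.
Facilities/T2: +1 of 7 at 19; pool empty.
Total = 31×7 + 25×8 + 24×2 + 23×2 + 22×9 + 21×4 + 19×1 = 812.

812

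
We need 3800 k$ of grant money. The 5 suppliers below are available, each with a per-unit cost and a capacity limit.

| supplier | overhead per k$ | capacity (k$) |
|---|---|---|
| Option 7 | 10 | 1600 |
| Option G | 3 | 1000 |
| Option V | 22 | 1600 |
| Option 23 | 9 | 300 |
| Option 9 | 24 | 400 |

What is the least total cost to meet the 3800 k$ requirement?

Fill from the cheapest supplier first.
Take 1000 from Option G at 3 — need 2800 more.
Take 300 from Option 23 at 9 — need 2500 more.
Option 7 (10): use full 1600 — 900 k$ to go.
Option V (22): take the remaining 900 — done.
Option 9: unused.
Cost = 1000×3 + 300×9 + 1600×10 + 900×22 = 41500.

41500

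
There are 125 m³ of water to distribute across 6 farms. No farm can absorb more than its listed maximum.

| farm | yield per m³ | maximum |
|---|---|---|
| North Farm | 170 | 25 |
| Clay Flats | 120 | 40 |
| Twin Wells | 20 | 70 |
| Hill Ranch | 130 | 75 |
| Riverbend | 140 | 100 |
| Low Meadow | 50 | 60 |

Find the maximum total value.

Highest yield per m³ first: North Farm 170 > Riverbend 140 > Hill Ranch 130 > Clay Flats 120 > Low Meadow 50 > Twin Wells 20.
North Farm takes 25 to reach its cap of 25 → 100 left.
Riverbend: +100 to 100 (cap) → 0 left.
Total = 170×25 + 140×100 = 18250.

18250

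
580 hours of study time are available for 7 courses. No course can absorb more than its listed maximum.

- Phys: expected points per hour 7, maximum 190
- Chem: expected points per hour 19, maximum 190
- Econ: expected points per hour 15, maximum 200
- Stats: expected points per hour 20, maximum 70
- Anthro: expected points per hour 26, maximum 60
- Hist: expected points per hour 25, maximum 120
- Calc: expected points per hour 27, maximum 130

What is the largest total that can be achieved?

13230

Highest expected points per hour first: Calc 27 > Anthro 26 > Hist 25 > Stats 20 > Chem 19 > Econ 15 > Phys 7.
Calc takes 130 to reach its cap of 130 ; 450 left.
Anthro takes 60 to reach its cap of 60 ; 390 left.
Hist takes 120 to reach its cap of 120 ; 270 left.
Stats: +70 to 70 (cap) ; 200 left.
Chem: +190 to 190 (cap) ; 10 left.
Only 10 left; Econ takes them to reach 10.
Total = 19×190 + 15×10 + 20×70 + 26×60 + 25×120 + 27×130 = 13230.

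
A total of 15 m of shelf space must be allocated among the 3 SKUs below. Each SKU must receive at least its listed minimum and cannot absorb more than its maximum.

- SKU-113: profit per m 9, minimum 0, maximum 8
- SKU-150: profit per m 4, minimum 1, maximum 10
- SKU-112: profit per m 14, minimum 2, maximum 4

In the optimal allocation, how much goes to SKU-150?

3

Meeting every minimum uses 0+1+2 = 3 m, leaving 12.
Order the SKUs by profit per m: SKU-112 14 > SKU-113 9 > SKU-150 4.
SKU-112: +2 to 4 (cap) → 10 left.
Give SKU-113 8 more to hit its cap of 8 → 2 left.
SKU-150: +2 (room for 9) → 3. Pool exhausted.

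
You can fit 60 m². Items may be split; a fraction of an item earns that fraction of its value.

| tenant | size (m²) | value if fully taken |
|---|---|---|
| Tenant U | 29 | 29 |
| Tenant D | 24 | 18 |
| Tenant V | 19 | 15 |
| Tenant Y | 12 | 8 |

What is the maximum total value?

Rank by value-to-size ratio: Tenant U 29/29≈1, Tenant V 15/19≈0.789, Tenant D 18/24≈0.75, Tenant Y 8/12≈0.667.
All 29 m² of Tenant U fit (value 29) → 31 remain.
Take all of Tenant V (19 m², value 15) → 12 m² left.
12 m² left: a 12/24 share of Tenant D gives 18×12/24 = 9.
Total value = 53.

53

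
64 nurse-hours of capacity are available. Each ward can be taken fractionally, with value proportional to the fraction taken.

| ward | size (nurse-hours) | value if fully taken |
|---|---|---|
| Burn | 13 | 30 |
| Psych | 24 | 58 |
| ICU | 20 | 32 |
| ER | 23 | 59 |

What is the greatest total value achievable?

153.4

Sort by value density: ER 59/23≈2.57, Psych 58/24≈2.42, Burn 30/13≈2.31, ICU 32/20≈1.6.
All 23 nurse-hours of ER fit (value 59) → 41 remain.
Take all of Psych (24 nurse-hours, value 58) → 17 nurse-hours left.
All 13 nurse-hours of Burn fit (value 30) → 4 remain.
Only 4 nurse-hours remain; take 4/20 of ICU for value 32×4/20 = 6.4.
Total value = 153.4.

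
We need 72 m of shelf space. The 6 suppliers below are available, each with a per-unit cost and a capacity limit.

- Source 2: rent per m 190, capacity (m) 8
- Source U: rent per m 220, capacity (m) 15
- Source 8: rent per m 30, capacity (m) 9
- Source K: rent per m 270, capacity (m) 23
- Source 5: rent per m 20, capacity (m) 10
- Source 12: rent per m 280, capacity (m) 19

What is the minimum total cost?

13460

Use suppliers in increasing cost order.
Source 5 (20): use full 10 ; 62 m to go.
Source 8 at 30: take all 9 m ; 53 still needed.
Source 2 at 190: take all 8 m ; 45 still needed.
Take 15 from Source U at 220 ; need 30 more.
Source K at 270: take all 23 m ; 7 still needed.
Source 12 at 280: take 7 of its 19 ; requirement met.
Cost = 10×20 + 9×30 + 8×190 + 15×220 + 23×270 + 7×280 = 13460.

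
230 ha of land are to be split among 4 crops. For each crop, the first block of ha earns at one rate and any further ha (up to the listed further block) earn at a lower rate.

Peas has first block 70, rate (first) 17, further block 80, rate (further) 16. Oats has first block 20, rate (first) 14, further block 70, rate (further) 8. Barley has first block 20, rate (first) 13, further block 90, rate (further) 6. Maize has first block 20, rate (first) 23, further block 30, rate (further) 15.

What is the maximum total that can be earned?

3790

Rank every tier by rate: Maize/T1 23 > Peas/T1 17 > Peas/T2 16 > Maize/T2 15 > Oats/T1 14 > Barley/T1 13 > Oats/T2 8 > Barley/T2 6.
Maize T1 at 23: fill all 20 ; 210 left.
Peas T1 at 17: fill all 70 ; 140 left.
Peas/T2 (16): +80 ; 60 left.
Maize T2 at 15: fill all 30 ; 30 left.
Oats T1 at 14: fill all 20 ; 10 left.
10 remain; put them into Barley T1 at 13.
Total = 23×20 + 17×70 + 16×80 + 15×30 + 14×20 + 13×10 = 3790.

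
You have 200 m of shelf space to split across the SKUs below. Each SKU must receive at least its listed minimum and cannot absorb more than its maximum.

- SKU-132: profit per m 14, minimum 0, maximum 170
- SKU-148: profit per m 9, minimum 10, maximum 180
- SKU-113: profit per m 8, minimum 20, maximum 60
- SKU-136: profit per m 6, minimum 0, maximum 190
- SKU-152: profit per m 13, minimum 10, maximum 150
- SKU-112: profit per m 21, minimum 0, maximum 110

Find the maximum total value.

Meeting every minimum uses 0+10+20+0+10+0 = 40 m, leaving 160.
Rank by profit per m: SKU-112 21 > SKU-132 14 > SKU-152 13 > SKU-148 9 > SKU-113 8 > SKU-136 6.
SKU-112 takes 110 more to reach its cap of 110 — 50 left.
SKU-132 has room for 170 more but only 50 remain, so it gets 50.
Total = 14×50 + 9×10 + 8×20 + 13×10 + 21×110 = 3390.

3390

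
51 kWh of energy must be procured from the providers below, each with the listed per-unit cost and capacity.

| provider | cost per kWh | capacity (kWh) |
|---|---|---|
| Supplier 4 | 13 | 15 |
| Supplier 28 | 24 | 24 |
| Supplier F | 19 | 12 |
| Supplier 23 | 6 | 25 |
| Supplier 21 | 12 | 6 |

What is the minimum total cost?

Cheapest first:
Supplier 23 (6): use full 25 ; 26 kWh to go.
Take 6 from Supplier 21 at 12 ; need 20 more.
Take 15 from Supplier 4 at 13 ; need 5 more.
Supplier F at 19: take 5 of its 12 ; requirement met.
Supplier 28: unused.
Cost = 25×6 + 6×12 + 15×13 + 5×19 = 512.

512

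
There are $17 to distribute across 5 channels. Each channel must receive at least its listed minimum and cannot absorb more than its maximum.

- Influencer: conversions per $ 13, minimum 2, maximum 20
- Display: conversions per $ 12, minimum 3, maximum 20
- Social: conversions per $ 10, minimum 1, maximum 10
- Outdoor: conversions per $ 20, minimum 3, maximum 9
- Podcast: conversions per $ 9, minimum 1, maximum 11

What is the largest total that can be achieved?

Meeting every minimum uses 2+3+1+3+1 = 10 $, leaving 7.
Rank by conversions per $: Outdoor 20 > Influencer 13 > Display 12 > Social 10 > Podcast 9.
Outdoor: +6 to 9 (cap) ; 1 left.
Influencer: +1 (room for 18) → 3. Pool exhausted.
Total = 13×3 + 12×3 + 10×1 + 20×9 + 9×1 = 274.

274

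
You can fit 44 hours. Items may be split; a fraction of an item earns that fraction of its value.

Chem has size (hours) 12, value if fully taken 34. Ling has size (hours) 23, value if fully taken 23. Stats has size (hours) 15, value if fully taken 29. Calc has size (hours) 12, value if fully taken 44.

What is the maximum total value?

112

Rank by value-to-size ratio: Calc 44/12≈3.67, Chem 34/12≈2.83, Stats 29/15≈1.93, Ling 23/23≈1.
Take all of Calc (12 hours, value 44) ; 32 hours left.
All 12 hours of Chem fit (value 34) ; 20 remain.
Stats: take in full, 15 hours for value 29 ; 5 left.
Fill the last 5 hours with part of Ling: 5/23 of it earns 5.
Total value = 112.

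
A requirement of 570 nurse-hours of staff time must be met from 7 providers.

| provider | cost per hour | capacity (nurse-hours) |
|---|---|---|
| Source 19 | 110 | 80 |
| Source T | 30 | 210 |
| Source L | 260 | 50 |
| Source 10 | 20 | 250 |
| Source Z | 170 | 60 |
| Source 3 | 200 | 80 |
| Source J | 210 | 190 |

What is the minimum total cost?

25200

Fill from the cheapest provider first.
Source 10 at 20: take all 250 nurse-hours ; 320 still needed.
Take 210 from Source T at 30 ; need 110 more.
Source 19 at 110: take all 80 nurse-hours ; 30 still needed.
Source Z at 170: take 30 of its 60 ; requirement met.
Source 3, Source J, Source L: unused.
Cost = 250×20 + 210×30 + 80×110 + 30×170 = 25200.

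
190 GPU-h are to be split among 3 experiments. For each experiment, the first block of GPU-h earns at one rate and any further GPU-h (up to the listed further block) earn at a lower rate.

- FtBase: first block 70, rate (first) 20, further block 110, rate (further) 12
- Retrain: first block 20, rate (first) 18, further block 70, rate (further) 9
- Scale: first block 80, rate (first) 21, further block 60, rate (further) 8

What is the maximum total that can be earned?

Treat each block as its own option and order by rate: Scale/first 21 > FtBase/first 20 > Retrain/first 18 > FtBase/second 12 > Retrain/second 9 > Scale/second 8.
Fill Scale first block (80 at 21) → 110 left.
FtBase first at 20: fill all 70 → 40 left.
Retrain first at 18: fill all 20 → 20 left.
20 remain; put them into FtBase second at 12.
Total = 21×80 + 20×70 + 18×20 + 12×20 = 3680.

3680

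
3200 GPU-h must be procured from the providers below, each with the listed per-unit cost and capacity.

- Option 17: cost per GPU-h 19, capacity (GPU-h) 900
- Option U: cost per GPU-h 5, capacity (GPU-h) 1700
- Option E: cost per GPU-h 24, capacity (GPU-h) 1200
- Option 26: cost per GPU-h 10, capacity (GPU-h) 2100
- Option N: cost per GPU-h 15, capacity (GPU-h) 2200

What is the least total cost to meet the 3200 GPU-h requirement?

23500

Fill from the cheapest provider first.
Take 1700 from Option U at 5 ; need 1500 more.
Option 26 at 10: take 1500 of its 2100 ; requirement met.
Option N, Option 17, Option E: unused.
Cost = 1700×5 + 1500×10 = 23500.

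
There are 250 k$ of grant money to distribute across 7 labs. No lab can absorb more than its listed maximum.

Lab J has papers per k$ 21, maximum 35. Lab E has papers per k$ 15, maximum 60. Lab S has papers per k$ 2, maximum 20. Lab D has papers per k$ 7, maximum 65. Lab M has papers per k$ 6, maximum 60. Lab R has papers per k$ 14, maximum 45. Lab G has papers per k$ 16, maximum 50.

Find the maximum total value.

Highest papers per k$ first: Lab J 21 > Lab G 16 > Lab E 15 > Lab R 14 > Lab D 7 > Lab M 6 > Lab S 2.
Give Lab J 35 to hit its cap of 35 → 215 left.
Lab G takes 50 to reach its cap of 50 → 165 left.
Lab E: +60 to 60 (cap) → 105 left.
Give Lab R 45 to hit its cap of 45 → 60 left.
Lab D has room for 65 but only 60 remain, so it gets 60.
Total = 21×35 + 15×60 + 7×60 + 14×45 + 16×50 = 3485.

3485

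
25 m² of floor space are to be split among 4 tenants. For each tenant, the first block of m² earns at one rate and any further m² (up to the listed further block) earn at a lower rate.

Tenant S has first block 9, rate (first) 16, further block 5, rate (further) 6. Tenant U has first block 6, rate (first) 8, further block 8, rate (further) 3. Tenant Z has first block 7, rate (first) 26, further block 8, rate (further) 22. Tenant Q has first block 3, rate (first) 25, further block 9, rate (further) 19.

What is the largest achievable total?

566

Rank every tier by rate: Tenant Z/T1 26 > Tenant Q/T1 25 > Tenant Z/T2 22 > Tenant Q/T2 19 > Tenant S/T1 16 > Tenant U/T1 8 > Tenant S/T2 6 > Tenant U/T2 3.
Tenant Z/T1 (26): +7 — 18 left.
Tenant Q T1 at 25: fill all 3 — 15 left.
Tenant Z/T2 (22): +8 — 7 left.
Tenant Q T2 at 19: only 7 left, fill 7.
Total = 26×7 + 25×3 + 22×8 + 19×7 = 566.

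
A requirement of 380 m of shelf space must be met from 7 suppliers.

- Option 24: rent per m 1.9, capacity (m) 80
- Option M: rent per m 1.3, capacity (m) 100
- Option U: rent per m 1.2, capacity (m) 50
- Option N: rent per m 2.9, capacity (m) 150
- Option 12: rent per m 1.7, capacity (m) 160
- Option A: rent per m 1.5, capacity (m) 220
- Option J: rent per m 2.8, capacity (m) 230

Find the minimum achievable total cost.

Cheapest first:
Option U (1.2): use full 50 → 330 m to go.
Option M (1.3): use full 100 → 230 m to go.
Take 220 from Option A at 1.5 → need 10 more.
Option 12 (1.7): take the remaining 10 → done.
Option 24, Option J, Option N: unused.
Cost = 50×1.2 + 100×1.3 + 220×1.5 + 10×1.7 = 537.

537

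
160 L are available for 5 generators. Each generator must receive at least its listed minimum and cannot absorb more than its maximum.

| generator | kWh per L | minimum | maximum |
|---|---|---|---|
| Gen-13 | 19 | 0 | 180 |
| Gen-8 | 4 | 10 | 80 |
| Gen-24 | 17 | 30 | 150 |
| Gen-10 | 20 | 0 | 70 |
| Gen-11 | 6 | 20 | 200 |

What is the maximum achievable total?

2640

Meeting every minimum uses 0+10+30+0+20 = 60 L, leaving 100.
Rank by kWh per L: Gen-10 20 > Gen-13 19 > Gen-24 17 > Gen-11 6 > Gen-8 4.
Give Gen-10 70 more to hit its cap of 70 — 30 left.
Gen-13 has room for 180 more but only 30 remain, so it gets 30.
Total = 19×30 + 4×10 + 17×30 + 20×70 + 6×20 = 2640.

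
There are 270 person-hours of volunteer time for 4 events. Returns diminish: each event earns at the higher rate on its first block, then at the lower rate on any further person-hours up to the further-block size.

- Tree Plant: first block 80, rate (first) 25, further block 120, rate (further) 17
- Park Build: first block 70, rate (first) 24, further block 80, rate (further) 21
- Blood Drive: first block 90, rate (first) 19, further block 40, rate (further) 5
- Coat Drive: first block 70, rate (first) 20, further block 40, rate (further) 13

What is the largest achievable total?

6160

Rank every tier by rate: Tree Plant/tier1 25 > Park Build/tier1 24 > Park Build/tier2 21 > Coat Drive/tier1 20 > Blood Drive/tier1 19 > Tree Plant/tier2 17 > Coat Drive/tier2 13 > Blood Drive/tier2 5.
Tree Plant tier1 at 25: fill all 80 ; 190 left.
Fill Park Build tier1 block (70 at 24) ; 120 left.
Fill Park Build tier2 block (80 at 21) ; 40 left.
Coat Drive/tier1: +40 of 70 at 20; pool empty.
Total = 25×80 + 24×70 + 21×80 + 20×40 = 6160.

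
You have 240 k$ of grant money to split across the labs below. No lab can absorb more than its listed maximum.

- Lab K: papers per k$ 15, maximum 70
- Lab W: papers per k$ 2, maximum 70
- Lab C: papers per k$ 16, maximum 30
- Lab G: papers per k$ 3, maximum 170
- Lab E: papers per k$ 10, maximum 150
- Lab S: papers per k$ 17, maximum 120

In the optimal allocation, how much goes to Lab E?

Rank by papers per k$: Lab S 17 > Lab C 16 > Lab K 15 > Lab E 10 > Lab G 3 > Lab W 2.
Lab S: +120 to 120 (cap) ; 120 left.
Lab C takes 30 to reach its cap of 30 ; 90 left.
Give Lab K 70 to hit its cap of 70 ; 20 left.
Lab E: +20 (room for 150) → 20. Pool exhausted.

20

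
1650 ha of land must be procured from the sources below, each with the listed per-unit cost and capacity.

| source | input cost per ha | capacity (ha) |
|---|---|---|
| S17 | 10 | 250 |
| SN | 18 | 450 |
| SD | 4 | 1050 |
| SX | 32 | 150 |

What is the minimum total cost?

Fill from the cheapest source first.
SD (4): use full 1050 → 600 ha to go.
S17 at 10: take all 250 ha → 350 still needed.
Take 350 from SN at 18 to finish.
SX: unused.
Cost = 1050×4 + 250×10 + 350×18 = 13000.

13000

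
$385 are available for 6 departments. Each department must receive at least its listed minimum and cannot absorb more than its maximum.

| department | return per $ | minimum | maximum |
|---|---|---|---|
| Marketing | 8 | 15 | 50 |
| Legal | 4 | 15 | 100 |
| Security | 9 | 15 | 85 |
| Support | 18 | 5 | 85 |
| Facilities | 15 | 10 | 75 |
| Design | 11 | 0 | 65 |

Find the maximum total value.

Meeting every minimum uses 15+15+15+5+10+0 = 60 $, leaving 325.
Order the departments by return per $: Support 18 > Facilities 15 > Design 11 > Security 9 > Marketing 8 > Legal 4.
Give Support 80 more to hit its cap of 85 ; 245 left.
Facilities takes 65 more to reach its cap of 75 ; 180 left.
Design takes 65 more to reach its cap of 65 ; 115 left.
Security takes 70 more to reach its cap of 85 ; 45 left.
Give Marketing 35 more to hit its cap of 50 ; 10 left.
Legal has room for 85 more but only 10 remain, so it gets 25.
Total = 8×50 + 4×25 + 9×85 + 18×85 + 15×75 + 11×65 = 4635.

4635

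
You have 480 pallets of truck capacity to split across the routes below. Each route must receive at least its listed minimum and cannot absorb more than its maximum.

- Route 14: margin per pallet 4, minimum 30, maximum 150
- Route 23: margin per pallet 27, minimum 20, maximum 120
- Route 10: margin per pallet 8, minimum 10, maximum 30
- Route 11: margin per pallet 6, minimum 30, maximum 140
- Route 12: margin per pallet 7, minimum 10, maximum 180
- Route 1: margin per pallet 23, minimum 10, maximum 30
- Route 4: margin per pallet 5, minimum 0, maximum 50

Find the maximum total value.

Meeting every minimum uses 30+20+10+30+10+10+0 = 110 pallets, leaving 370.
Highest margin per pallet first: Route 23 27 > Route 1 23 > Route 10 8 > Route 12 7 > Route 11 6 > Route 4 5 > Route 14 4.
Route 23: +100 to 120 (cap) — 270 left.
Give Route 1 20 more to hit its cap of 30 — 250 left.
Give Route 10 20 more to hit its cap of 30 — 230 left.
Give Route 12 170 more to hit its cap of 180 — 60 left.
Only 60 left; Route 11 takes them to reach 90.
Total = 4×30 + 27×120 + 8×30 + 6×90 + 7×180 + 23×30 = 6090.

6090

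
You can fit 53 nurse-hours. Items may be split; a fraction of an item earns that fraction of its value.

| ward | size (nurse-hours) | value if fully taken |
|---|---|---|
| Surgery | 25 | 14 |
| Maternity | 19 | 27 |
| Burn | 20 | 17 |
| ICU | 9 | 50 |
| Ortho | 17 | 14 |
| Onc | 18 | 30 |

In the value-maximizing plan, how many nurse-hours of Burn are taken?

7

Sort by value density: ICU 50/9≈5.56, Onc 30/18≈1.67, Maternity 27/19≈1.42, Burn 17/20≈0.85, Ortho 14/17≈0.824, Surgery 14/25≈0.56.
All 9 nurse-hours of ICU fit (value 50) → 44 remain.
All 18 nurse-hours of Onc fit (value 30) → 26 remain.
All 19 nurse-hours of Maternity fit (value 27) → 7 remain.
Only 7 nurse-hours remain; take 7/20 of Burn for value 17×7/20 = 5.95.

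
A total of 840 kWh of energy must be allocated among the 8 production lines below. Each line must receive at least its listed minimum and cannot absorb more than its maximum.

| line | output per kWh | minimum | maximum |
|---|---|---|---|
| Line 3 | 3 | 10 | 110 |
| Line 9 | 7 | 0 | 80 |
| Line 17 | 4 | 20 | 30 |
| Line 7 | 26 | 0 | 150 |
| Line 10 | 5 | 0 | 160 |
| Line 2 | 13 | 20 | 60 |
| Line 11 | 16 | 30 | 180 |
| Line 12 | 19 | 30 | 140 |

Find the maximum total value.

11820

Meeting every minimum uses 10+0+20+0+0+20+30+30 = 110 kWh, leaving 730.
Order the production lines by output per kWh: Line 7 26 > Line 12 19 > Line 11 16 > Line 2 13 > Line 9 7 > Line 10 5 > Line 17 4 > Line 3 3.
Line 7: +150 to 150 (cap) → 580 left.
Give Line 12 110 more to hit its cap of 140 → 470 left.
Line 11: +150 to 180 (cap) → 320 left.
Give Line 2 40 more to hit its cap of 60 → 280 left.
Line 9: +80 to 80 (cap) → 200 left.
Line 10 takes 160 more to reach its cap of 160 → 40 left.
Give Line 17 10 more to hit its cap of 30 → 30 left.
Only 30 left; Line 3 takes them to reach 40.
Total = 3×40 + 7×80 + 4×30 + 26×150 + 5×160 + 13×60 + 16×180 + 19×140 = 11820.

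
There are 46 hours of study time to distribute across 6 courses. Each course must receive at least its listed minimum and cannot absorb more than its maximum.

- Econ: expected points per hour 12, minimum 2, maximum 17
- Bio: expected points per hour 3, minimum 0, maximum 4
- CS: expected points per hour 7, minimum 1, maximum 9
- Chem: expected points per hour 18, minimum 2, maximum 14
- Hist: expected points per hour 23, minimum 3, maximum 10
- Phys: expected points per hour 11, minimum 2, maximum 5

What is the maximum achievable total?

Meeting every minimum uses 2+0+1+2+3+2 = 10 hours, leaving 36.
Highest expected points per hour first: Hist 23 > Chem 18 > Econ 12 > Phys 11 > CS 7 > Bio 3.
Give Hist 7 more to hit its cap of 10 — 29 left.
Give Chem 12 more to hit its cap of 14 — 17 left.
Give Econ 15 more to hit its cap of 17 — 2 left.
Only 2 left; Phys takes them to reach 4.
Total = 12×17 + 7×1 + 18×14 + 23×10 + 11×4 = 737.

737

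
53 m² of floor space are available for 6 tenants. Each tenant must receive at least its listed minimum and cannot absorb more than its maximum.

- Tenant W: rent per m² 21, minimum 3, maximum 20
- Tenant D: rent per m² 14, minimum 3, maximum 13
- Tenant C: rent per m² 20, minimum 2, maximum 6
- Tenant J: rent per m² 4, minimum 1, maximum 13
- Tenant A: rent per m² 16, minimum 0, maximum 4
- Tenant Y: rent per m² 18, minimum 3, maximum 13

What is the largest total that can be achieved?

Meeting every minimum uses 3+3+2+1+0+3 = 12 m², leaving 41.
Order the tenants by rent per m²: Tenant W 21 > Tenant C 20 > Tenant Y 18 > Tenant A 16 > Tenant D 14 > Tenant J 4.
Give Tenant W 17 more to hit its cap of 20 → 24 left.
Give Tenant C 4 more to hit its cap of 6 → 20 left.
Tenant Y: +10 to 13 (cap) → 10 left.
Give Tenant A 4 more to hit its cap of 4 → 6 left.
Tenant D: +6 (room for 10) → 9. Pool exhausted.
Total = 21×20 + 14×9 + 20×6 + 4×1 + 16×4 + 18×13 = 968.

968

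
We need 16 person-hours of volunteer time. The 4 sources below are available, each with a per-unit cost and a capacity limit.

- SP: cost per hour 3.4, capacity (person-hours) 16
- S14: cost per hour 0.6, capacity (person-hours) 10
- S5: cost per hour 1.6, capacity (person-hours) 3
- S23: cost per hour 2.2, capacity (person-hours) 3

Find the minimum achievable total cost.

Fill from the cheapest source first.
Take 10 from S14 at 0.6 → need 6 more.
S5 (1.6): use full 3 → 3 person-hours to go.
S23 (2.2): use full 3 → 0 person-hours to go.
SP: unused.
Cost = 10×0.6 + 3×1.6 + 3×2.2 = 17.4.

17.4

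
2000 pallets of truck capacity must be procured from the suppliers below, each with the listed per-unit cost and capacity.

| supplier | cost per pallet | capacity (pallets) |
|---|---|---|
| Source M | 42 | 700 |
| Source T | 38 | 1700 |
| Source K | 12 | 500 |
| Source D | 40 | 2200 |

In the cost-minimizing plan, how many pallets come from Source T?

1500

Use suppliers in increasing cost order.
Take 500 from Source K at 12 — need 1500 more.
Source T (38): take the remaining 1500 — done.
Source D, Source M: unused.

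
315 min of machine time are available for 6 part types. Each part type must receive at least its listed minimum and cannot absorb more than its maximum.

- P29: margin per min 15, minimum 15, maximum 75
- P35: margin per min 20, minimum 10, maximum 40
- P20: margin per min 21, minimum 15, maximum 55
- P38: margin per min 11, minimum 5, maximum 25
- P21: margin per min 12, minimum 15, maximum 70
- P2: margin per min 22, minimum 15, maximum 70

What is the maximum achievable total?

5515

Meeting every minimum uses 15+10+15+5+15+15 = 75 min, leaving 240.
Order the part types by margin per min: P2 22 > P20 21 > P35 20 > P29 15 > P21 12 > P38 11.
Give P2 55 more to hit its cap of 70 → 185 left.
P20: +40 to 55 (cap) → 145 left.
P35 takes 30 more to reach its cap of 40 → 115 left.
P29: +60 to 75 (cap) → 55 left.
Give P21 55 more to hit its cap of 70 → 0 left.
Total = 15×75 + 20×40 + 21×55 + 11×5 + 12×70 + 22×70 = 5515.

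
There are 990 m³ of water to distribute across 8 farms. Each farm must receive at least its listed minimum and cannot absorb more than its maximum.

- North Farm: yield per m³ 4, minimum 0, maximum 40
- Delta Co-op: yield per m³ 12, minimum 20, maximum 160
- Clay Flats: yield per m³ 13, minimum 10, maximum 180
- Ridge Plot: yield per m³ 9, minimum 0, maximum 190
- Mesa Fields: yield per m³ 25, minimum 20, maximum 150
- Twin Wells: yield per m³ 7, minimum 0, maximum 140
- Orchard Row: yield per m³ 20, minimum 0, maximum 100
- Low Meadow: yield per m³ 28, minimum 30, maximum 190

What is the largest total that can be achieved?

Meeting every minimum uses 0+20+10+0+20+0+0+30 = 80 m³, leaving 910.
Highest yield per m³ first: Low Meadow 28 > Mesa Fields 25 > Orchard Row 20 > Clay Flats 13 > Delta Co-op 12 > Ridge Plot 9 > Twin Wells 7 > North Farm 4.
Low Meadow takes 160 more to reach its cap of 190 — 750 left.
Mesa Fields: +130 to 150 (cap) — 620 left.
Orchard Row takes 100 more to reach its cap of 100 — 520 left.
Give Clay Flats 170 more to hit its cap of 180 — 350 left.
Delta Co-op takes 140 more to reach its cap of 160 — 210 left.
Give Ridge Plot 190 more to hit its cap of 190 — 20 left.
Twin Wells has room for 140 more but only 20 remain, so it gets 20.
Total = 12×160 + 13×180 + 9×190 + 25×150 + 7×20 + 20×100 + 28×190 = 17180.

17180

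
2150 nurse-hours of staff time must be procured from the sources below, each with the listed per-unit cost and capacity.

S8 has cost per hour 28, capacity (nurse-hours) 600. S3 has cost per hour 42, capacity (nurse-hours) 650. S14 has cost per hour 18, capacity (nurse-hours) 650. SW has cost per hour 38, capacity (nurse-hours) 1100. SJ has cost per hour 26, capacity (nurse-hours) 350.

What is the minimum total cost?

Fill from the cheapest source first.
S14 at 18: take all 650 nurse-hours → 1500 still needed.
SJ at 26: take all 350 nurse-hours → 1150 still needed.
S8 (28): use full 600 → 550 nurse-hours to go.
SW at 38: take 550 of its 1100 → requirement met.
S3: unused.
Cost = 650×18 + 350×26 + 600×28 + 550×38 = 58500.

58500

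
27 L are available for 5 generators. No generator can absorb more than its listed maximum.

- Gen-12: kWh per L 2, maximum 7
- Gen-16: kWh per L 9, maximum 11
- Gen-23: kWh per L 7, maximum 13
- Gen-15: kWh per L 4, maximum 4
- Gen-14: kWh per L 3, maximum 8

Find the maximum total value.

202

Highest kWh per L first: Gen-16 9 > Gen-23 7 > Gen-15 4 > Gen-14 3 > Gen-12 2.
Give Gen-16 11 to hit its cap of 11 — 16 left.
Gen-23 takes 13 to reach its cap of 13 — 3 left.
Gen-15: +3 (room for 4) → 3. Pool exhausted.
Total = 9×11 + 7×13 + 4×3 = 202.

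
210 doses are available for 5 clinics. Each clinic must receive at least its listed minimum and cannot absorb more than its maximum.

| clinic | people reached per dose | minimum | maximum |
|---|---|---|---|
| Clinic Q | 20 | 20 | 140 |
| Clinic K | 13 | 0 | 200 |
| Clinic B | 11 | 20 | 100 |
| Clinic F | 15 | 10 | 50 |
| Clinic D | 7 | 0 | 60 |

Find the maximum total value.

3770

Meeting every minimum uses 20+0+20+10+0 = 50 doses, leaving 160.
Rank by people reached per dose: Clinic Q 20 > Clinic F 15 > Clinic K 13 > Clinic B 11 > Clinic D 7.
Give Clinic Q 120 more to hit its cap of 140 ; 40 left.
Clinic F takes 40 more to reach its cap of 50 ; 0 left.
Total = 20×140 + 11×20 + 15×50 = 3770.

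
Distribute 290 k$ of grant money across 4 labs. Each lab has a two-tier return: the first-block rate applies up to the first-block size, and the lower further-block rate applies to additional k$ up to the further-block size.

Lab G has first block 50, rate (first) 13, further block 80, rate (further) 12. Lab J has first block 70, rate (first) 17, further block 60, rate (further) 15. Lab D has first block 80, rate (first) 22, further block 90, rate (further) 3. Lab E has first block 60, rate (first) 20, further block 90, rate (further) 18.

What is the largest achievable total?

5600

Rank every tier by rate: Lab D/T1 22 > Lab E/T1 20 > Lab E/T2 18 > Lab J/T1 17 > Lab J/T2 15 > Lab G/T1 13 > Lab G/T2 12 > Lab D/T2 3.
Fill Lab D T1 block (80 at 22) → 210 left.
Lab E T1 at 20: fill all 60 → 150 left.
Lab E T2 at 18: fill all 90 → 60 left.
Lab J/T1: +60 of 70 at 17; pool empty.
Total = 22×80 + 20×60 + 18×90 + 17×60 = 5600.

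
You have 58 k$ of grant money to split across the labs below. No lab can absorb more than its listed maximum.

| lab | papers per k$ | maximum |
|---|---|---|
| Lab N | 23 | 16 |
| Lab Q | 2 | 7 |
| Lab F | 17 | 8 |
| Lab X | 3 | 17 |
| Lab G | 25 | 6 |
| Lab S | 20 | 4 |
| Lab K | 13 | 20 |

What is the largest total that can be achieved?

Order the labs by papers per k$: Lab G 25 > Lab N 23 > Lab S 20 > Lab F 17 > Lab K 13 > Lab X 3 > Lab Q 2.
Give Lab G 6 to hit its cap of 6 → 52 left.
Lab N: +16 to 16 (cap) → 36 left.
Lab S takes 4 to reach its cap of 4 → 32 left.
Give Lab F 8 to hit its cap of 8 → 24 left.
Lab K takes 20 to reach its cap of 20 → 4 left.
Only 4 left; Lab X takes them to reach 4.
Total = 23×16 + 17×8 + 3×4 + 25×6 + 20×4 + 13×20 = 1006.

1006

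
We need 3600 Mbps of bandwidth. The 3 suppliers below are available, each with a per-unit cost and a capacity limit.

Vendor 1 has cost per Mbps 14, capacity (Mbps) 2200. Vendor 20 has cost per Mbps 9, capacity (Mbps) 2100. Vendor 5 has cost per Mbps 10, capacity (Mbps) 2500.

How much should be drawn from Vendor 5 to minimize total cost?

Use suppliers in increasing cost order.
Vendor 20 (9): use full 2100 → 1500 Mbps to go.
Take 1500 from Vendor 5 at 10 to finish.
Vendor 1: unused.

1500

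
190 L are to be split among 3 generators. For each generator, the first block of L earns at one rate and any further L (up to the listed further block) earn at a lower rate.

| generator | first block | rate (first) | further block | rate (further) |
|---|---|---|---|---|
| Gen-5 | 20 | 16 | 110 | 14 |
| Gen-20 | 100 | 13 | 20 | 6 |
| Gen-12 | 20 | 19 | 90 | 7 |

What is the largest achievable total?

2760

Treat each block as its own option and order by rate: Gen-12/tier1 19 > Gen-5/tier1 16 > Gen-5/tier2 14 > Gen-20/tier1 13 > Gen-12/tier2 7 > Gen-20/tier2 6.
Gen-12/tier1 (19): +20 ; 170 left.
Fill Gen-5 tier1 block (20 at 16) ; 150 left.
Fill Gen-5 tier2 block (110 at 14) ; 40 left.
40 remain; put them into Gen-20 tier1 at 13.
Total = 19×20 + 16×20 + 14×110 + 13×40 = 2760.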